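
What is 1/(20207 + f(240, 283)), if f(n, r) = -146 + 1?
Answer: 1/20062 ≈ 4.9845e-5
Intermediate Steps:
f(n, r) = -145
1/(20207 + f(240, 283)) = 1/(20207 - 145) = 1/20062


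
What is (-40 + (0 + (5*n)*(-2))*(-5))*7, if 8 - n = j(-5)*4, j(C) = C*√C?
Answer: 2520 + 7000*I*√5 ≈ 2520.0 + 15652.0*I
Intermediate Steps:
j(C) = C^(3/2)
n = 8 + 20*I*√5 (n = 8 - (-5)^(3/2)*4 = 8 - (-5*I*√5)*4 = 8 - (-20)*I*√5 = 8 + 20*I*√5 ≈ 8.0 + 44.721*I)
(-40 + (0 + (5*n)*(-2))*(-5))*7 = (-40 + (0 + (5*(8 + 20*I*√5))*(-2))*(-5))*7 = (-40 + (0 + (40 + 100*I*√5)*(-2))*(-5))*7 = (-40 + (0 + (-80 - 200*I*√5))*(-5))*7 = (-40 + (-80 - 200*I*√5)*(-5))*7 = (-40 + (400 + 1000*I*√5))*7 = (360 + 1000*I*√5)*7 = 2520 + 7000*I*√5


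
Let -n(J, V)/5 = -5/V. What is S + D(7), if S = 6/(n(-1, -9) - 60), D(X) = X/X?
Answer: 511/565 ≈ 0.90442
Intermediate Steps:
n(J, V) = 25/V (n(J, V) = -(-25)/V = 25/V)
D(X) = 1
S = -54/565 (S = 6/(25/(-9) - 60) = 6/(25*(-⅑) - 60) = 6/(-25/9 - 60) = 6/(-565/9) = -9/565*6 = -54/565 ≈ -0.095575)
S + D(7) = -54/565 + 1 = 511/565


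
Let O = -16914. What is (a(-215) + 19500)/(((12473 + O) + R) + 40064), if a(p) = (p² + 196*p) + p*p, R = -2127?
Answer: 34905/16748 ≈ 2.0841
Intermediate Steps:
a(p) = 2*p² + 196*p (a(p) = (p² + 196*p) + p² = 2*p² + 196*p)
(a(-215) + 19500)/(((12473 + O) + R) + 40064) = (2*(-215)*(98 - 215) + 19500)/(((12473 - 16914) - 2127) + 40064) = (2*(-215)*(-117) + 19500)/((-4441 - 2127) + 40064) = (50310 + 19500)/(-6568 + 40064) = 69810/33496 = 69810*(1/33496) = 34905/16748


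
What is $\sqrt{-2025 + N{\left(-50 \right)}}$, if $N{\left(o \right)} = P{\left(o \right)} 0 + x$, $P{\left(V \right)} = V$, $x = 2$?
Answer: $17 i \sqrt{7} \approx 44.978 i$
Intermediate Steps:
$N{\left(o \right)} = 2$ ($N{\left(o \right)} = o 0 + 2 = 0 + 2 = 2$)
$\sqrt{-2025 + N{\left(-50 \right)}} = \sqrt{-2025 + 2} = \sqrt{-2023} = 17 i \sqrt{7}$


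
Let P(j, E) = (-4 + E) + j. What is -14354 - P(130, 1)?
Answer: -14481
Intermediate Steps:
P(j, E) = -4 + E + j
-14354 - P(130, 1) = -14354 - (-4 + 1 + 130) = -14354 - 1*127 = -14354 - 127 = -14481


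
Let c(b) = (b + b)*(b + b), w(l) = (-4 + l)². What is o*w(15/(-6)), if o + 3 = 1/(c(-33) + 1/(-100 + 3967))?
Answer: -2134896387/16844653 ≈ -126.74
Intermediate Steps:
c(b) = 4*b² (c(b) = (2*b)*(2*b) = 4*b²)
o = -50530092/16844653 (o = -3 + 1/(4*(-33)² + 1/(-100 + 3967)) = -3 + 1/(4*1089 + 1/3867) = -3 + 1/(4356 + 1/3867) = -3 + 1/(16844653/3867) = -3 + 3867/16844653 = -50530092/16844653 ≈ -2.9998)
o*w(15/(-6)) = -50530092*(-4 + 15/(-6))²/16844653 = -50530092*(-4 + 15*(-⅙))²/16844653 = -50530092*(-4 - 5/2)²/16844653 = -50530092*(-13/2)²/16844653 = -50530092/16844653*169/4 = -2134896387/16844653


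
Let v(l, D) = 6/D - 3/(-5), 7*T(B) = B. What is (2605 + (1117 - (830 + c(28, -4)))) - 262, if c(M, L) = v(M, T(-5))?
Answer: 13189/5 ≈ 2637.8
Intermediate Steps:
T(B) = B/7
v(l, D) = ⅗ + 6/D (v(l, D) = 6/D - 3*(-⅕) = 6/D + ⅗ = ⅗ + 6/D)
c(M, L) = -39/5 (c(M, L) = ⅗ + 6/(((⅐)*(-5))) = ⅗ + 6/(-5/7) = ⅗ + 6*(-7/5) = ⅗ - 42/5 = -39/5)
(2605 + (1117 - (830 + c(28, -4)))) - 262 = (2605 + (1117 - (830 - 39/5))) - 262 = (2605 + (1117 - 1*4111/5)) - 262 = (2605 + (1117 - 4111/5)) - 262 = (2605 + 1474/5) - 262 = 14499/5 - 262 = 13189/5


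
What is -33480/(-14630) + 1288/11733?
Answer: 41166428/17165379 ≈ 2.3982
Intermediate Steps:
-33480/(-14630) + 1288/11733 = -33480*(-1/14630) + 1288*(1/11733) = 3348/1463 + 1288/11733 = 41166428/17165379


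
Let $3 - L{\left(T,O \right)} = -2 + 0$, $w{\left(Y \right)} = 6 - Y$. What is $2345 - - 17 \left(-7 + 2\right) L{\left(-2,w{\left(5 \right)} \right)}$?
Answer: $1920$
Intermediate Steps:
$L{\left(T,O \right)} = 5$ ($L{\left(T,O \right)} = 3 - \left(-2 + 0\right) = 3 - -2 = 3 + 2 = 5$)
$2345 - - 17 \left(-7 + 2\right) L{\left(-2,w{\left(5 \right)} \right)} = 2345 - - 17 \left(-7 + 2\right) 5 = 2345 - \left(-17\right) \left(-5\right) 5 = 2345 - 85 \cdot 5 = 2345 - 425 = 1920$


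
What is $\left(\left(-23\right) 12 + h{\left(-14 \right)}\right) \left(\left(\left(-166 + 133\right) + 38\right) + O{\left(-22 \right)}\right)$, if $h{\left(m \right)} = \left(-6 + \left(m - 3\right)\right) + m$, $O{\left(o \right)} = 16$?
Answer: $-6573$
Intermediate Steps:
$h{\left(m \right)} = -9 + 2 m$ ($h{\left(m \right)} = \left(-6 + \left(m - 3\right)\right) + m = \left(-6 + \left(-3 + m\right)\right) + m = \left(-9 + m\right) + m = -9 + 2 m$)
$\left(\left(-23\right) 12 + h{\left(-14 \right)}\right) \left(\left(\left(-166 + 133\right) + 38\right) + O{\left(-22 \right)}\right) = \left(\left(-23\right) 12 + \left(-9 + 2 \left(-14\right)\right)\right) \left(\left(\left(-166 + 133\right) + 38\right) + 16\right) = \left(-276 - 37\right) \left(\left(-33 + 38\right) + 16\right) = \left(-276 - 37\right) \left(5 + 16\right) = \left(-313\right) 21 = -6573$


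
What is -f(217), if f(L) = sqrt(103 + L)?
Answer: -8*sqrt(5) ≈ -17.889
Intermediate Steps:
-f(217) = -sqrt(103 + 217) = -sqrt(320) = -8*sqrt(5)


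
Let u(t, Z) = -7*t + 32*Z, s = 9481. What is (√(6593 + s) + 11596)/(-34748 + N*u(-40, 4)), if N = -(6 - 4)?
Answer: -2899/8891 - 3*√1786/35564 ≈ -0.32963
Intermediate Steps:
N = -2 (N = -1*2 = -2)
(√(6593 + s) + 11596)/(-34748 + N*u(-40, 4)) = (√(6593 + 9481) + 11596)/(-34748 - 2*(-7*(-40) + 32*4)) = (√16074 + 11596)/(-34748 - 2*(280 + 128)) = (3*√1786 + 11596)/(-34748 - 2*408) = (11596 + 3*√1786)/(-34748 - 816) = (11596 + 3*√1786)/(-35564) = (11596 + 3*√1786)*(-1/35564) = -2899/8891 - 3*√1786/35564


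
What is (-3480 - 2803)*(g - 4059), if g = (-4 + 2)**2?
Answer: 25477565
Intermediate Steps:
g = 4 (g = (-2)**2 = 4)
(-3480 - 2803)*(g - 4059) = (-3480 - 2803)*(4 - 4059) = -6283*(-4055) = 25477565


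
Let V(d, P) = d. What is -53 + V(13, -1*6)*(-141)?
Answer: -1886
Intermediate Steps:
-53 + V(13, -1*6)*(-141) = -53 + 13*(-141) = -53 - 1833 = -1886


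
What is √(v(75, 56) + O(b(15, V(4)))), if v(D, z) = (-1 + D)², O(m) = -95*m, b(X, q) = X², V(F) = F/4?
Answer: I*√15899 ≈ 126.09*I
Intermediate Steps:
V(F) = F/4 (V(F) = F*(¼) = F/4)
√(v(75, 56) + O(b(15, V(4)))) = √((-1 + 75)² - 95*15²) = √(74² - 95*225) = √(5476 - 21375) = √(-15899) = I*√15899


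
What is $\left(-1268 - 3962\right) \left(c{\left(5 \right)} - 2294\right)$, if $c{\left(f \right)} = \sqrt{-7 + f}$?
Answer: $11997620 - 5230 i \sqrt{2} \approx 1.1998 \cdot 10^{7} - 7396.3 i$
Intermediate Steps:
$\left(-1268 - 3962\right) \left(c{\left(5 \right)} - 2294\right) = \left(-1268 - 3962\right) \left(\sqrt{-7 + 5} - 2294\right) = - 5230 \left(\sqrt{-2} - 2294\right) = - 5230 \left(i \sqrt{2} - 2294\right) = - 5230 \left(-2294 + i \sqrt{2}\right) = 11997620 - 5230 i \sqrt{2}$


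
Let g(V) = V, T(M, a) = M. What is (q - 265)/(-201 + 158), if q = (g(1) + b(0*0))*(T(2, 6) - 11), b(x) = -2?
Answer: 256/43 ≈ 5.9535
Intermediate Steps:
q = 9 (q = (1 - 2)*(2 - 11) = -1*(-9) = 9)
(q - 265)/(-201 + 158) = (9 - 265)/(-201 + 158) = -256/(-43) = -256*(-1/43) = 256/43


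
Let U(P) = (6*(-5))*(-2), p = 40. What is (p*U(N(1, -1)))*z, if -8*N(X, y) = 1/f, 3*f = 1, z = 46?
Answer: 110400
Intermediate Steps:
f = ⅓ (f = (⅓)*1 = ⅓ ≈ 0.33333)
N(X, y) = -3/8 (N(X, y) = -1/(8*⅓) = -⅛*3 = -3/8)
U(P) = 60 (U(P) = -30*(-2) = 60)
(p*U(N(1, -1)))*z = (40*60)*46 = 2400*46 = 110400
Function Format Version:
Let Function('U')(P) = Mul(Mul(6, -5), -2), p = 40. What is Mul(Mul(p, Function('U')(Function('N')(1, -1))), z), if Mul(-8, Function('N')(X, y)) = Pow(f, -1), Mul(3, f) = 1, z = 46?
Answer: 110400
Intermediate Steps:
f = Rational(1, 3) (f = Mul(Rational(1, 3), 1) = Rational(1, 3) ≈ 0.33333)
Function('N')(X, y) = Rational(-3, 8) (Function('N')(X, y) = Mul(Rational(-1, 8), Pow(Rational(1, 3), -1)) = Mul(Rational(-1, 8), 3) = Rational(-3, 8))
Function('U')(P) = 60 (Function('U')(P) = Mul(-30, -2) = 60)
Mul(Mul(p, Function('U')(Function('N')(1, -1))), z) = Mul(Mul(40, 60), 46) = Mul(2400, 46) = 110400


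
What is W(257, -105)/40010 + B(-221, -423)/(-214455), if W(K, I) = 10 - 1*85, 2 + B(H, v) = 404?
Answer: -2144543/572022970 ≈ -0.0037491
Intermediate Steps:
B(H, v) = 402 (B(H, v) = -2 + 404 = 402)
W(K, I) = -75 (W(K, I) = 10 - 85 = -75)
W(257, -105)/40010 + B(-221, -423)/(-214455) = -75/40010 + 402/(-214455) = -75*1/40010 + 402*(-1/214455) = -15/8002 - 134/71485 = -2144543/572022970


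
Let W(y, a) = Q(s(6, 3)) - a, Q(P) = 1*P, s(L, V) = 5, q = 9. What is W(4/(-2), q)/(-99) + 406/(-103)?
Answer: -39782/10197 ≈ -3.9013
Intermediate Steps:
Q(P) = P
W(y, a) = 5 - a
W(4/(-2), q)/(-99) + 406/(-103) = (5 - 1*9)/(-99) + 406/(-103) = (5 - 9)*(-1/99) + 406*(-1/103) = -4*(-1/99) - 406/103 = 4/99 - 406/103 = -39782/10197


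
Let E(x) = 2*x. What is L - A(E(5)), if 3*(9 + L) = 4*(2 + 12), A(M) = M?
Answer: -⅓ ≈ -0.33333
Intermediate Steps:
L = 29/3 (L = -9 + (4*(2 + 12))/3 = -9 + (4*14)/3 = -9 + (⅓)*56 = -9 + 56/3 = 29/3 ≈ 9.6667)
L - A(E(5)) = 29/3 - 2*5 = 29/3 - 1*10 = 29/3 - 10 = -⅓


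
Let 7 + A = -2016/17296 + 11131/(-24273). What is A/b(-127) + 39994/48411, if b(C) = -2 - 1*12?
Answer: 150087048934/109775702421 ≈ 1.3672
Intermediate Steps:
b(C) = -14 (b(C) = -2 - 12 = -14)
A = -198764800/26239113 (A = -7 + (-2016/17296 + 11131/(-24273)) = -7 + (-2016*1/17296 + 11131*(-1/24273)) = -7 + (-126/1081 - 11131/24273) = -7 - 15091009/26239113 = -198764800/26239113 ≈ -7.5751)
A/b(-127) + 39994/48411 = -198764800/26239113/(-14) + 39994/48411 = -198764800/26239113*(-1/14) + 39994*(1/48411) = 99382400/183673791 + 39994/48411 = 150087048934/109775702421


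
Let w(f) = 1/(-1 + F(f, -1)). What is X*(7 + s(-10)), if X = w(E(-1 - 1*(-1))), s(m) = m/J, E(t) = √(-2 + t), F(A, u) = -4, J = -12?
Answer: -47/30 ≈ -1.5667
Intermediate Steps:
w(f) = -⅕ (w(f) = 1/(-1 - 4) = 1/(-5) = -⅕)
s(m) = -m/12 (s(m) = m/(-12) = m*(-1/12) = -m/12)
X = -⅕ ≈ -0.20000
X*(7 + s(-10)) = -(7 - 1/12*(-10))/5 = -(7 + ⅚)/5 = -⅕*47/6 = -47/30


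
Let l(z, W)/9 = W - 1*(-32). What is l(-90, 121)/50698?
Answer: 1377/50698 ≈ 0.027161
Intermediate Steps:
l(z, W) = 288 + 9*W (l(z, W) = 9*(W - 1*(-32)) = 9*(W + 32) = 9*(32 + W) = 288 + 9*W)
l(-90, 121)/50698 = (288 + 9*121)/50698 = (288 + 1089)*(1/50698) = 1377*(1/50698) = 1377/50698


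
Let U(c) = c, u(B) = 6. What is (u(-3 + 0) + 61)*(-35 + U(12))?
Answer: -1541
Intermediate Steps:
(u(-3 + 0) + 61)*(-35 + U(12)) = (6 + 61)*(-35 + 12) = 67*(-23) = -1541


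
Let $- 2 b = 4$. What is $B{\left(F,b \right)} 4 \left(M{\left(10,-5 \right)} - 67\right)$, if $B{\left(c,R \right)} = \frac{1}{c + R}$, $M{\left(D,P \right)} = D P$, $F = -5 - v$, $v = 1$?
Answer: $\frac{117}{2} \approx 58.5$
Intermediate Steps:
$b = -2$ ($b = \left(- \frac{1}{2}\right) 4 = -2$)
$F = -6$ ($F = -5 - 1 = -6$)
$B{\left(c,R \right)} = \frac{1}{R + c}$
$B{\left(F,b \right)} 4 \left(M{\left(10,-5 \right)} - 67\right) = \frac{1}{-2 - 6} \cdot 4 \left(10 \left(-5\right) - 67\right) = \frac{1}{-8} \cdot 4 \left(-50 - 67\right) = \left(- \frac{1}{8}\right) 4 \left(-117\right) = \left(- \frac{1}{2}\right) \left(-117\right) = \frac{117}{2}$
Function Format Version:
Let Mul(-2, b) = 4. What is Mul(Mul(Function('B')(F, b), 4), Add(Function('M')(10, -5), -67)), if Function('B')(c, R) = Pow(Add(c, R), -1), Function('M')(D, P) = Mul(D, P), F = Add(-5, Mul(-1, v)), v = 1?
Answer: Rational(117, 2) ≈ 58.500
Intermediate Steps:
b = -2 (b = Mul(Rational(-1, 2), 4) = -2)
F = -6 (F = Add(-5, Mul(-1, 1)) = Add(-5, -1) = -6)
Function('B')(c, R) = Pow(Add(R, c), -1)
Mul(Mul(Function('B')(F, b), 4), Add(Function('M')(10, -5), -67)) = Mul(Mul(Pow(Add(-2, -6), -1), 4), Add(Mul(10, -5), -67)) = Mul(Mul(Pow(-8, -1), 4), Add(-50, -67)) = Mul(Mul(Rational(-1, 8), 4), -117) = Mul(Rational(-1, 2), -117) = Rational(117, 2)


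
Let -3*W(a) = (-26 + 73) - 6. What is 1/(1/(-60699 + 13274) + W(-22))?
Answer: -142275/1944428 ≈ -0.073171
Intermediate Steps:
W(a) = -41/3 (W(a) = -((-26 + 73) - 6)/3 = -(47 - 6)/3 = -⅓*41 = -41/3)
1/(1/(-60699 + 13274) + W(-22)) = 1/(1/(-60699 + 13274) - 41/3) = 1/(1/(-47425) - 41/3) = 1/(-1/47425 - 41/3) = 1/(-1944428/142275) = -142275/1944428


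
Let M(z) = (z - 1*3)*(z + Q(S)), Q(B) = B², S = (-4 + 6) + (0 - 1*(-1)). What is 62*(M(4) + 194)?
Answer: 12834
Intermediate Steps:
S = 3 (S = 2 + (0 + 1) = 2 + 1 = 3)
M(z) = (-3 + z)*(9 + z) (M(z) = (z - 1*3)*(z + 3²) = (z - 3)*(z + 9) = (-3 + z)*(9 + z))
62*(M(4) + 194) = 62*((-27 + 4² + 6*4) + 194) = 62*((-27 + 16 + 24) + 194) = 62*(13 + 194) = 62*207 = 12834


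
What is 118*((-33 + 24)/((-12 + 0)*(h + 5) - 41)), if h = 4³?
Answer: 1062/869 ≈ 1.2221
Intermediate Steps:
h = 64
118*((-33 + 24)/((-12 + 0)*(h + 5) - 41)) = 118*((-33 + 24)/((-12 + 0)*(64 + 5) - 41)) = 118*(-9/(-12*69 - 41)) = 118*(-9/(-828 - 41)) = 118*(-9/(-869)) = 118*(-9*(-1/869)) = 118*(9/869) = 1062/869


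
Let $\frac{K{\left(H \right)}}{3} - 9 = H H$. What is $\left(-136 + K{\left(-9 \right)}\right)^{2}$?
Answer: $17956$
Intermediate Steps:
$K{\left(H \right)} = 27 + 3 H^{2}$ ($K{\left(H \right)} = 27 + 3 H H = 27 + 3 H^{2}$)
$\left(-136 + K{\left(-9 \right)}\right)^{2} = \left(-136 + \left(27 + 3 \left(-9\right)^{2}\right)\right)^{2} = \left(-136 + \left(27 + 3 \cdot 81\right)\right)^{2} = \left(-136 + \left(27 + 243\right)\right)^{2} = \left(-136 + 270\right)^{2} = 134^{2} = 17956$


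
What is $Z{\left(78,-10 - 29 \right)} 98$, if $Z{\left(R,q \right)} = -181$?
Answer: $-17738$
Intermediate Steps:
$Z{\left(78,-10 - 29 \right)} 98 = \left(-181\right) 98 = -17738$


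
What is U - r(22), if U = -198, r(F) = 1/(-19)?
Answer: -3761/19 ≈ -197.95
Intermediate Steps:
r(F) = -1/19
U - r(22) = -198 - 1*(-1/19) = -198 + 1/19 = -3761/19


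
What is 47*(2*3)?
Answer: 282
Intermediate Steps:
47*(2*3) = 47*6 = 282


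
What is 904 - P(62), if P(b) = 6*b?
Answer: 532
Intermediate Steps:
904 - P(62) = 904 - 6*62 = 904 - 1*372 = 904 - 372 = 532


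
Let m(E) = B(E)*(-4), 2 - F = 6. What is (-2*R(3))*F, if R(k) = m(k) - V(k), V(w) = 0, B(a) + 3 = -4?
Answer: 224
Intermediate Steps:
F = -4 (F = 2 - 1*6 = 2 - 6 = -4)
B(a) = -7 (B(a) = -3 - 4 = -7)
m(E) = 28 (m(E) = -7*(-4) = 28)
R(k) = 28 (R(k) = 28 - 1*0 = 28 + 0 = 28)
(-2*R(3))*F = -2*28*(-4) = -56*(-4) = 224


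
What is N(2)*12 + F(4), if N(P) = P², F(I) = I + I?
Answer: 56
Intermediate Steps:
F(I) = 2*I
N(2)*12 + F(4) = 2²*12 + 2*4 = 4*12 + 8 = 48 + 8 = 56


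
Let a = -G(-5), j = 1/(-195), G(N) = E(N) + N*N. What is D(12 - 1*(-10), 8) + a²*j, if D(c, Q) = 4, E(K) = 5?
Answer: -8/13 ≈ -0.61539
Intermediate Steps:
G(N) = 5 + N² (G(N) = 5 + N*N = 5 + N²)
j = -1/195 ≈ -0.0051282
a = -30 (a = -(5 + (-5)²) = -(5 + 25) = -1*30 = -30)
D(12 - 1*(-10), 8) + a²*j = 4 + (-30)²*(-1/195) = 4 + 900*(-1/195) = 4 - 60/13 = -8/13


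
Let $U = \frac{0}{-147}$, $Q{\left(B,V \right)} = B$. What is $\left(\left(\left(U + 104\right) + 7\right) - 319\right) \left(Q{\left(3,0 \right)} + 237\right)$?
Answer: $-49920$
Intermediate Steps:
$U = 0$ ($U = 0 \left(- \frac{1}{147}\right) = 0$)
$\left(\left(\left(U + 104\right) + 7\right) - 319\right) \left(Q{\left(3,0 \right)} + 237\right) = \left(\left(\left(0 + 104\right) + 7\right) - 319\right) \left(3 + 237\right) = \left(\left(104 + 7\right) - 319\right) 240 = \left(111 - 319\right) 240 = \left(-208\right) 240 = -49920$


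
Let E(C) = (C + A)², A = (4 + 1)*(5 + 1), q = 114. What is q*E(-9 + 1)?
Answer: 55176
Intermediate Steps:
A = 30 (A = 5*6 = 30)
E(C) = (30 + C)² (E(C) = (C + 30)² = (30 + C)²)
q*E(-9 + 1) = 114*(30 + (-9 + 1))² = 114*(30 - 8)² = 114*22² = 114*484 = 55176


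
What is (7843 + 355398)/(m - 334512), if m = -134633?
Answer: -363241/469145 ≈ -0.77426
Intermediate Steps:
(7843 + 355398)/(m - 334512) = (7843 + 355398)/(-134633 - 334512) = 363241/(-469145) = 363241*(-1/469145) = -363241/469145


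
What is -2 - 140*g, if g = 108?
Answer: -15122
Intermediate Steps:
-2 - 140*g = -2 - 140*108 = -2 - 15120 = -15122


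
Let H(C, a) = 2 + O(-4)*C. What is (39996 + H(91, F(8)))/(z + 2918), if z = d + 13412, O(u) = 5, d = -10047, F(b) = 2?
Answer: 40453/6283 ≈ 6.4385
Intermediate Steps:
z = 3365 (z = -10047 + 13412 = 3365)
H(C, a) = 2 + 5*C
(39996 + H(91, F(8)))/(z + 2918) = (39996 + (2 + 5*91))/(3365 + 2918) = (39996 + (2 + 455))/6283 = (39996 + 457)*(1/6283) = 40453*(1/6283) = 40453/6283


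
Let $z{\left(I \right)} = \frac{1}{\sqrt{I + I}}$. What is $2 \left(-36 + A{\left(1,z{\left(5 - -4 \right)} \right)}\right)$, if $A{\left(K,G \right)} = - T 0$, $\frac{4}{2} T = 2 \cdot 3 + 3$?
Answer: $-72$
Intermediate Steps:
$z{\left(I \right)} = \frac{\sqrt{2}}{2 \sqrt{I}}$ ($z{\left(I \right)} = \frac{1}{\sqrt{2 I}} = \frac{1}{\sqrt{2} \sqrt{I}} = \frac{\sqrt{2}}{2 \sqrt{I}}$)
$T = \frac{9}{2}$ ($T = \frac{2 \cdot 3 + 3}{2} = \frac{6 + 3}{2} = \frac{1}{2} \cdot 9 = \frac{9}{2} \approx 4.5$)
$A{\left(K,G \right)} = 0$ ($A{\left(K,G \right)} = \left(-1\right) \frac{9}{2} \cdot 0 = \left(- \frac{9}{2}\right) 0 = 0$)
$2 \left(-36 + A{\left(1,z{\left(5 - -4 \right)} \right)}\right) = 2 \left(-36 + 0\right) = 2 \left(-36\right) = -72$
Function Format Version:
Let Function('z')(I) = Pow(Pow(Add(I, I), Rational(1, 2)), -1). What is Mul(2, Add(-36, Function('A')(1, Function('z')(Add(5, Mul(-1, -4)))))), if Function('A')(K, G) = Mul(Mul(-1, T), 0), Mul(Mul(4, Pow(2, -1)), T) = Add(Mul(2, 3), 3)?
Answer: -72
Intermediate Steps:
Function('z')(I) = Mul(Rational(1, 2), Pow(2, Rational(1, 2)), Pow(I, Rational(-1, 2))) (Function('z')(I) = Pow(Pow(Mul(2, I), Rational(1, 2)), -1) = Pow(Mul(Pow(2, Rational(1, 2)), Pow(I, Rational(1, 2))), -1) = Mul(Rational(1, 2), Pow(2, Rational(1, 2)), Pow(I, Rational(-1, 2))))
T = Rational(9, 2) (T = Mul(Rational(1, 2), Add(Mul(2, 3), 3)) = Mul(Rational(1, 2), Add(6, 3)) = Mul(Rational(1, 2), 9) = Rational(9, 2) ≈ 4.5000)
Function('A')(K, G) = 0 (Function('A')(K, G) = Mul(Mul(-1, Rational(9, 2)), 0) = Mul(Rational(-9, 2), 0) = 0)
Mul(2, Add(-36, Function('A')(1, Function('z')(Add(5, Mul(-1, -4)))))) = Mul(2, Add(-36, 0)) = Mul(2, -36) = -72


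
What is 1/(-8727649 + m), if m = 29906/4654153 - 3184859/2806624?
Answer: -13062457509472/114004558958971963411 ≈ -1.1458e-7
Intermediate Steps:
m = -14738886172083/13062457509472 (m = 29906*(1/4654153) - 3184859*1/2806624 = 29906/4654153 - 3184859/2806624 = -14738886172083/13062457509472 ≈ -1.1283)
1/(-8727649 + m) = 1/(-8727649 - 14738886172083/13062457509472) = 1/(-114004558958971963411/13062457509472) = -13062457509472/114004558958971963411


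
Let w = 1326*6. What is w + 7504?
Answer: 15460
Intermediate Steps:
w = 7956
w + 7504 = 7956 + 7504 = 15460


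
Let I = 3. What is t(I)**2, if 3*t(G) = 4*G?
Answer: 16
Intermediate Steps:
t(G) = 4*G/3 (t(G) = (4*G)/3 = 4*G/3)
t(I)**2 = ((4/3)*3)**2 = 4**2 = 16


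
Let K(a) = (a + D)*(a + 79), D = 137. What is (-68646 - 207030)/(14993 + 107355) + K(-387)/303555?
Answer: -530443087/265281051 ≈ -1.9996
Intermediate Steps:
K(a) = (79 + a)*(137 + a) (K(a) = (a + 137)*(a + 79) = (137 + a)*(79 + a) = (79 + a)*(137 + a))
(-68646 - 207030)/(14993 + 107355) + K(-387)/303555 = (-68646 - 207030)/(14993 + 107355) + (10823 + (-387)² + 216*(-387))/303555 = -275676/122348 + (10823 + 149769 - 83592)*(1/303555) = -275676*1/122348 + 77000*(1/303555) = -68919/30587 + 2200/8673 = -530443087/265281051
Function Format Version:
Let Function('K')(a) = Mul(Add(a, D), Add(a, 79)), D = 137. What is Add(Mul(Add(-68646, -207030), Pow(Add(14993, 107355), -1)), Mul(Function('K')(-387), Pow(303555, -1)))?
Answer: Rational(-530443087, 265281051) ≈ -1.9996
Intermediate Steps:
Function('K')(a) = Mul(Add(79, a), Add(137, a)) (Function('K')(a) = Mul(Add(a, 137), Add(a, 79)) = Mul(Add(137, a), Add(79, a)) = Mul(Add(79, a), Add(137, a)))
Add(Mul(Add(-68646, -207030), Pow(Add(14993, 107355), -1)), Mul(Function('K')(-387), Pow(303555, -1))) = Add(Mul(Add(-68646, -207030), Pow(Add(14993, 107355), -1)), Mul(Add(10823, Pow(-387, 2), Mul(216, -387)), Pow(303555, -1))) = Add(Mul(-275676, Pow(122348, -1)), Mul(Add(10823, 149769, -83592), Rational(1, 303555))) = Add(Mul(-275676, Rational(1, 122348)), Mul(77000, Rational(1, 303555))) = Add(Rational(-68919, 30587), Rational(2200, 8673)) = Rational(-530443087, 265281051)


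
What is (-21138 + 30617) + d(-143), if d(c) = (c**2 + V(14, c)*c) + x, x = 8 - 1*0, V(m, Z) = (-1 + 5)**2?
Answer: 27648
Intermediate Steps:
V(m, Z) = 16 (V(m, Z) = 4**2 = 16)
x = 8 (x = 8 + 0 = 8)
d(c) = 8 + c**2 + 16*c (d(c) = (c**2 + 16*c) + 8 = 8 + c**2 + 16*c)
(-21138 + 30617) + d(-143) = (-21138 + 30617) + (8 + (-143)**2 + 16*(-143)) = 9479 + (8 + 20449 - 2288) = 9479 + 18169 = 27648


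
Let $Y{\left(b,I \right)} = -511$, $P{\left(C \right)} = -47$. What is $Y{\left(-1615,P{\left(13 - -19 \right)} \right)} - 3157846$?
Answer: $-3158357$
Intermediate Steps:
$Y{\left(-1615,P{\left(13 - -19 \right)} \right)} - 3157846 = -511 - 3157846 = -3158357$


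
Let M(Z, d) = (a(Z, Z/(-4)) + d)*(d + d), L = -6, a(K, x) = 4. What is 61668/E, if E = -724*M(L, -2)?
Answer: 15417/1448 ≈ 10.647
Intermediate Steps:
M(Z, d) = 2*d*(4 + d) (M(Z, d) = (4 + d)*(d + d) = (4 + d)*(2*d) = 2*d*(4 + d))
E = 5792 (E = -1448*(-2)*(4 - 2) = -1448*(-2)*2 = -724*(-8) = 5792)
61668/E = 61668/5792 = 61668*(1/5792) = 15417/1448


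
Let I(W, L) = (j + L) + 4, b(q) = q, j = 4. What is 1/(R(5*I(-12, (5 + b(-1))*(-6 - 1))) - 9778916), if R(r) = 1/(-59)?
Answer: -59/576956045 ≈ -1.0226e-7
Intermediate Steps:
I(W, L) = 8 + L (I(W, L) = (4 + L) + 4 = 8 + L)
R(r) = -1/59
1/(R(5*I(-12, (5 + b(-1))*(-6 - 1))) - 9778916) = 1/(-1/59 - 9778916) = 1/(-576956045/59) = -59/576956045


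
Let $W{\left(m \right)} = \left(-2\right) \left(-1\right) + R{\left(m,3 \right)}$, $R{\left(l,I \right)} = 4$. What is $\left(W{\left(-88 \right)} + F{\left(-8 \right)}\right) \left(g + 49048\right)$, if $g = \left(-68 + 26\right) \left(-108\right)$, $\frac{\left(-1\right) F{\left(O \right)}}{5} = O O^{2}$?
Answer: $137496544$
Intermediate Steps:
$F{\left(O \right)} = - 5 O^{3}$ ($F{\left(O \right)} = - 5 O O^{2} = - 5 O^{3}$)
$W{\left(m \right)} = 6$ ($W{\left(m \right)} = \left(-2\right) \left(-1\right) + 4 = 2 + 4 = 6$)
$g = 4536$ ($g = \left(-42\right) \left(-108\right) = 4536$)
$\left(W{\left(-88 \right)} + F{\left(-8 \right)}\right) \left(g + 49048\right) = \left(6 - 5 \left(-8\right)^{3}\right) \left(4536 + 49048\right) = \left(6 - -2560\right) 53584 = \left(6 + 2560\right) 53584 = 2566 \cdot 53584 = 137496544$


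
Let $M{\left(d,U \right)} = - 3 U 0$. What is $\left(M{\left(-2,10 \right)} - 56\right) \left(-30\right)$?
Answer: $1680$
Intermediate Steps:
$M{\left(d,U \right)} = 0$
$\left(M{\left(-2,10 \right)} - 56\right) \left(-30\right) = \left(0 - 56\right) \left(-30\right) = \left(-56\right) \left(-30\right) = 1680$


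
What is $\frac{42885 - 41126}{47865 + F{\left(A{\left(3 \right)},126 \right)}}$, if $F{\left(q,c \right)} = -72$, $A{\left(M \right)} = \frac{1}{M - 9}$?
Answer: $\frac{1759}{47793} \approx 0.036805$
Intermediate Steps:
$A{\left(M \right)} = \frac{1}{-9 + M}$
$\frac{42885 - 41126}{47865 + F{\left(A{\left(3 \right)},126 \right)}} = \frac{42885 - 41126}{47865 - 72} = \frac{1759}{47793}$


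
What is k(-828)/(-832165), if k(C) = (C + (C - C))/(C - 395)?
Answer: -828/1017737795 ≈ -8.1357e-7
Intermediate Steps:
k(C) = C/(-395 + C) (k(C) = (C + 0)/(-395 + C) = C/(-395 + C))
k(-828)/(-832165) = -828/(-395 - 828)/(-832165) = -828/(-1223)*(-1/832165) = -828*(-1/1223)*(-1/832165) = (828/1223)*(-1/832165) = -828/1017737795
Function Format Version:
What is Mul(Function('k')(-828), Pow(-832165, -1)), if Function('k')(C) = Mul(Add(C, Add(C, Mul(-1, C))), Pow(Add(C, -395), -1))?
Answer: Rational(-828, 1017737795) ≈ -8.1357e-7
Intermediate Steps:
Function('k')(C) = Mul(C, Pow(Add(-395, C), -1)) (Function('k')(C) = Mul(Add(C, 0), Pow(Add(-395, C), -1)) = Mul(C, Pow(Add(-395, C), -1)))
Mul(Function('k')(-828), Pow(-832165, -1)) = Mul(Mul(-828, Pow(Add(-395, -828), -1)), Pow(-832165, -1)) = Mul(Mul(-828, Pow(-1223, -1)), Rational(-1, 832165)) = Mul(Mul(-828, Rational(-1, 1223)), Rational(-1, 832165)) = Mul(Rational(828, 1223), Rational(-1, 832165)) = Rational(-828, 1017737795)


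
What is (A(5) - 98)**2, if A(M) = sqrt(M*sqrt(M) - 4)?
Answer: (98 - sqrt(-4 + 5*sqrt(5)))**2 ≈ 9086.0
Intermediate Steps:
A(M) = sqrt(-4 + M**(3/2)) (A(M) = sqrt(M**(3/2) - 4) = sqrt(-4 + M**(3/2)))
(A(5) - 98)**2 = (sqrt(-4 + 5**(3/2)) - 98)**2 = (sqrt(-4 + 5*sqrt(5)) - 98)**2 = (-98 + sqrt(-4 + 5*sqrt(5)))**2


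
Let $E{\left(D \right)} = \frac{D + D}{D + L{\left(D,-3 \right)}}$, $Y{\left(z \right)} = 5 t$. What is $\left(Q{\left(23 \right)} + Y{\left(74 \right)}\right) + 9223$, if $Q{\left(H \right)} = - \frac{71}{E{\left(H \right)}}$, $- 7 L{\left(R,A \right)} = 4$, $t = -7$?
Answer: $\frac{2947389}{322} \approx 9153.4$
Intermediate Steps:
$L{\left(R,A \right)} = - \frac{4}{7}$ ($L{\left(R,A \right)} = \left(- \frac{1}{7}\right) 4 = - \frac{4}{7}$)
$Y{\left(z \right)} = -35$ ($Y{\left(z \right)} = 5 \left(-7\right) = -35$)
$E{\left(D \right)} = \frac{2 D}{- \frac{4}{7} + D}$ ($E{\left(D \right)} = \frac{D + D}{D - \frac{4}{7}} = \frac{2 D}{- \frac{4}{7} + D}$)
$Q{\left(H \right)} = - \frac{71 \left(-4 + 7 H\right)}{14 H}$ ($Q{\left(H \right)} = - \frac{71}{14 H \frac{1}{-4 + 7 H}} = - 71 \frac{-4 + 7 H}{14 H} = - \frac{71 \left(-4 + 7 H\right)}{14 H}$)
$\left(Q{\left(23 \right)} + Y{\left(74 \right)}\right) + 9223 = \left(\frac{71 \left(4 - 161\right)}{14 \cdot 23} - 35\right) + 9223 = \left(\frac{71}{14} \cdot \frac{1}{23} \left(4 - 161\right) - 35\right) + 9223 = \left(\frac{71}{14} \cdot \frac{1}{23} \left(-157\right) - 35\right) + 9223 = \left(- \frac{11147}{322} - 35\right) + 9223 = - \frac{22417}{322} + 9223 = \frac{2947389}{322}$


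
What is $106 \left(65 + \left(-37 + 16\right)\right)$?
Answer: $4664$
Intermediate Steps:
$106 \left(65 + \left(-37 + 16\right)\right) = 106 \left(65 - 21\right) = 106 \cdot 44 = 4664$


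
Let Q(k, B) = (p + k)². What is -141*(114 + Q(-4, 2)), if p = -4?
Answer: -25098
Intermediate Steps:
Q(k, B) = (-4 + k)²
-141*(114 + Q(-4, 2)) = -141*(114 + (-4 - 4)²) = -141*(114 + (-8)²) = -141*(114 + 64) = -141*178 = -25098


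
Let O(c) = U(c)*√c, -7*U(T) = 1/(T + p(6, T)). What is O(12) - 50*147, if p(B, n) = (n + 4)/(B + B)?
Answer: -7350 - 3*√3/140 ≈ -7350.0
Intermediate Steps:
p(B, n) = (4 + n)/(2*B) (p(B, n) = (4 + n)/((2*B)) = (4 + n)*(1/(2*B)) = (4 + n)/(2*B))
U(T) = -1/(7*(⅓ + 13*T/12)) (U(T) = -1/(7*(T + (½)*(4 + T)/6)) = -1/(7*(T + (½)*(⅙)*(4 + T))) = -1/(7*(T + (⅓ + T/12))) = -1/(7*(⅓ + 13*T/12)))
O(c) = -12*√c/(28 + 91*c) (O(c) = (-12/(28 + 91*c))*√c = -12*√c/(28 + 91*c))
O(12) - 50*147 = -12*√12/(28 + 91*12) - 50*147 = -12*2*√3/(28 + 1092) - 7350 = -12*2*√3/1120 - 7350 = -12*2*√3*1/1120 - 7350 = -3*√3/140 - 7350 = -7350 - 3*√3/140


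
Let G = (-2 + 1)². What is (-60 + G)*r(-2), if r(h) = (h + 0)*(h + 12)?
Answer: 1180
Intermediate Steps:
G = 1 (G = (-1)² = 1)
r(h) = h*(12 + h)
(-60 + G)*r(-2) = (-60 + 1)*(-2*(12 - 2)) = -(-118)*10 = -59*(-20) = 1180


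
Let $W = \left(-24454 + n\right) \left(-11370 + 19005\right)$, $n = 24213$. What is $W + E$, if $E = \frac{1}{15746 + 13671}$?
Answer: $- \frac{54128309594}{29417} \approx -1.84 \cdot 10^{6}$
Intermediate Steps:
$E = \frac{1}{29417} \approx 3.3994 \cdot 10^{-5}$
$W = -1840035$ ($W = \left(-24454 + 24213\right) \left(-11370 + 19005\right) = \left(-241\right) 7635 = -1840035$)
$W + E = -1840035 + \frac{1}{29417} = - \frac{54128309594}{29417}$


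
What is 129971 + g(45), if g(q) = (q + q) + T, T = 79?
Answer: 130140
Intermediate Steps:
g(q) = 79 + 2*q (g(q) = (q + q) + 79 = 2*q + 79 = 79 + 2*q)
129971 + g(45) = 129971 + (79 + 2*45) = 129971 + (79 + 90) = 129971 + 169 = 130140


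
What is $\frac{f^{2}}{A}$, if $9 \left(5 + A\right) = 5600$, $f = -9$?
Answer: $\frac{729}{5555} \approx 0.13123$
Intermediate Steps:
$A = \frac{5555}{9}$ ($A = -5 + \frac{1}{9} \cdot 5600 = -5 + \frac{5600}{9} = \frac{5555}{9} \approx 617.22$)
$\frac{f^{2}}{A} = \frac{\left(-9\right)^{2}}{\frac{5555}{9}} = 81 \cdot \frac{9}{5555} = \frac{729}{5555}$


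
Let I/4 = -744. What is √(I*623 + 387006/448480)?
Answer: I*√5826757693188255/56060 ≈ 1361.6*I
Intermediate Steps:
I = -2976 (I = 4*(-744) = -2976)
√(I*623 + 387006/448480) = √(-2976*623 + 387006/448480) = √(-1854048 + 387006*(1/448480)) = √(-1854048 + 193503/224240) = √(-415751530017/224240) = I*√5826757693188255/56060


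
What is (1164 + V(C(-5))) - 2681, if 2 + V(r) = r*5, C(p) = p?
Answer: -1544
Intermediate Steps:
V(r) = -2 + 5*r (V(r) = -2 + r*5 = -2 + 5*r)
(1164 + V(C(-5))) - 2681 = (1164 + (-2 + 5*(-5))) - 2681 = (1164 + (-2 - 25)) - 2681 = (1164 - 27) - 2681 = 1137 - 2681 = -1544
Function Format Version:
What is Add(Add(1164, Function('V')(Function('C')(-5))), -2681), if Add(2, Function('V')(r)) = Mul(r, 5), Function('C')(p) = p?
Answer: -1544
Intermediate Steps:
Function('V')(r) = Add(-2, Mul(5, r)) (Function('V')(r) = Add(-2, Mul(r, 5)) = Add(-2, Mul(5, r)))
Add(Add(1164, Function('V')(Function('C')(-5))), -2681) = Add(Add(1164, Add(-2, Mul(5, -5))), -2681) = Add(Add(1164, Add(-2, -25)), -2681) = Add(Add(1164, -27), -2681) = Add(1137, -2681) = -1544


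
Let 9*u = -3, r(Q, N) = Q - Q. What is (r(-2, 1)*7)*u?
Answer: 0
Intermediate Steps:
r(Q, N) = 0
u = -⅓ (u = (⅑)*(-3) = -⅓ ≈ -0.33333)
(r(-2, 1)*7)*u = (0*7)*(-⅓) = 0*(-⅓) = 0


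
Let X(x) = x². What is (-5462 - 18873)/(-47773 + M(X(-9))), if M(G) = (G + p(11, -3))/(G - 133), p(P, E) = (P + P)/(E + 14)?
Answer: 1265420/2484279 ≈ 0.50937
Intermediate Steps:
p(P, E) = 2*P/(14 + E) (p(P, E) = (2*P)/(14 + E) = 2*P/(14 + E))
M(G) = (2 + G)/(-133 + G) (M(G) = (G + 2*11/(14 - 3))/(G - 133) = (G + 2*11/11)/(-133 + G) = (G + 2*11*(1/11))/(-133 + G) = (G + 2)/(-133 + G) = (2 + G)/(-133 + G))
(-5462 - 18873)/(-47773 + M(X(-9))) = (-5462 - 18873)/(-47773 + (2 + (-9)²)/(-133 + (-9)²)) = -24335/(-47773 + (2 + 81)/(-133 + 81)) = -24335/(-47773 + 83/(-52)) = -24335/(-47773 - 1/52*83) = -24335/(-47773 - 83/52) = -24335/(-2484279/52) = -24335*(-52/2484279) = 1265420/2484279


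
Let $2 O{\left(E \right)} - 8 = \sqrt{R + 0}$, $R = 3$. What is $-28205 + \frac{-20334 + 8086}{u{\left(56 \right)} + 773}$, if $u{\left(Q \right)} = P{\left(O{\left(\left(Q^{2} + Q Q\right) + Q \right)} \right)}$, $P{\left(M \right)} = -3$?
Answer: $- \frac{10865049}{385} \approx -28221.0$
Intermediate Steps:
$O{\left(E \right)} = 4 + \frac{\sqrt{3}}{2}$ ($O{\left(E \right)} = 4 + \frac{\sqrt{3 + 0}}{2} = 4 + \frac{\sqrt{3}}{2}$)
$u{\left(Q \right)} = -3$
$-28205 + \frac{-20334 + 8086}{u{\left(56 \right)} + 773} = -28205 + \frac{-20334 + 8086}{-3 + 773} = -28205 - \frac{12248}{770} = -28205 - \frac{6124}{385} = - \frac{10865049}{385}$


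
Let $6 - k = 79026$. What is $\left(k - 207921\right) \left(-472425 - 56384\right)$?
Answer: $151736983269$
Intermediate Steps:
$k = -79020$ ($k = 6 - 79026 = -79020$)
$\left(k - 207921\right) \left(-472425 - 56384\right) = \left(-79020 - 207921\right) \left(-472425 - 56384\right) = \left(-286941\right) \left(-528809\right) = 151736983269$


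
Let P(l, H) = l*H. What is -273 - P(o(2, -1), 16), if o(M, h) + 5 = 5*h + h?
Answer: -97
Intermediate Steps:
o(M, h) = -5 + 6*h (o(M, h) = -5 + (5*h + h) = -5 + 6*h)
P(l, H) = H*l
-273 - P(o(2, -1), 16) = -273 - 16*(-5 + 6*(-1)) = -273 - 16*(-5 - 6) = -273 - 16*(-11) = -273 - 1*(-176) = -273 + 176 = -97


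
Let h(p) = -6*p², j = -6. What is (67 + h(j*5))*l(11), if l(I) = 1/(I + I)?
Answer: -5333/22 ≈ -242.41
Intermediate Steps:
l(I) = 1/(2*I)
(67 + h(j*5))*l(11) = (67 - 6*(-6*5)²)*((½)/11) = (67 - 6*(-30)²)*((½)*(1/11)) = (67 - 6*900)*(1/22) = (67 - 5400)*(1/22) = -5333*1/22 = -5333/22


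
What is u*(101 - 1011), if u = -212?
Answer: 192920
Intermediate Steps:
u*(101 - 1011) = -212*(101 - 1011) = -212*(-910) = 192920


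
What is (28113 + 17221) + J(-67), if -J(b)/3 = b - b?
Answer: 45334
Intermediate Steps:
J(b) = 0 (J(b) = -3*(b - b) = -3*0 = 0)
(28113 + 17221) + J(-67) = (28113 + 17221) + 0 = 45334 + 0 = 45334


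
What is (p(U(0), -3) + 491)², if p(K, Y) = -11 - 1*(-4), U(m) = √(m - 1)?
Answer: 234256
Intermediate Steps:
U(m) = √(-1 + m)
p(K, Y) = -7 (p(K, Y) = -11 + 4 = -7)
(p(U(0), -3) + 491)² = (-7 + 491)² = 484² = 234256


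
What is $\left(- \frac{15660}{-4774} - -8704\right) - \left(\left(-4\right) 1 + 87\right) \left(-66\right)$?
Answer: $\frac{33860264}{2387} \approx 14185.0$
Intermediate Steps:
$\left(- \frac{15660}{-4774} - -8704\right) - \left(\left(-4\right) 1 + 87\right) \left(-66\right) = \left(\left(-15660\right) \left(- \frac{1}{4774}\right) + 8704\right) - \left(-4 + 87\right) \left(-66\right) = \left(\frac{7830}{2387} + 8704\right) - 83 \left(-66\right) = \frac{20784278}{2387} - -5478 = \frac{20784278}{2387} + 5478 = \frac{33860264}{2387}$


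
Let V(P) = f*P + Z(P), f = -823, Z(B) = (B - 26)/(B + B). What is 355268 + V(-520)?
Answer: 31329141/40 ≈ 7.8323e+5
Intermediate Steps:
Z(B) = (-26 + B)/(2*B) (Z(B) = (-26 + B)/((2*B)) = (-26 + B)*(1/(2*B)) = (-26 + B)/(2*B))
V(P) = -823*P + (-26 + P)/(2*P)
355268 + V(-520) = 355268 + (½ - 823*(-520) - 13/(-520)) = 355268 + (½ + 427960 - 13*(-1/520)) = 355268 + (½ + 427960 + 1/40) = 355268 + 17118421/40 = 31329141/40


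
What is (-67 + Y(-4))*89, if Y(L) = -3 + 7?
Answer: -5607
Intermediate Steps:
Y(L) = 4
(-67 + Y(-4))*89 = (-67 + 4)*89 = -63*89 = -5607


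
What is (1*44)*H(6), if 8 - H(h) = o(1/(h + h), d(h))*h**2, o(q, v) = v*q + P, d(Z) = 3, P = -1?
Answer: 1540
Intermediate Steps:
o(q, v) = -1 + q*v (o(q, v) = v*q - 1 = q*v - 1 = -1 + q*v)
H(h) = 8 - h**2*(-1 + 3/(2*h)) (H(h) = 8 - (-1 + 3/(h + h))*h**2 = 8 - (-1 + 3/(2*h))*h**2 = 8 - h**2*(-1 + 3/(2*h)))
(1*44)*H(6) = (1*44)*(8 + (1/2)*6*(-3 + 2*6)) = 44*(8 + (1/2)*6*(-3 + 12)) = 44*(8 + (1/2)*6*9) = 44*(8 + 27) = 44*35 = 1540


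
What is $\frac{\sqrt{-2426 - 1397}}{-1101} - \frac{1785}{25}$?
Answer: $- \frac{357}{5} - \frac{i \sqrt{3823}}{1101} \approx -71.4 - 0.056158 i$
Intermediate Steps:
$\frac{\sqrt{-2426 - 1397}}{-1101} - \frac{1785}{25} = \sqrt{-3823} \left(- \frac{1}{1101}\right) - \frac{357}{5} = i \sqrt{3823} \left(- \frac{1}{1101}\right) - \frac{357}{5} = - \frac{i \sqrt{3823}}{1101} - \frac{357}{5} = - \frac{357}{5} - \frac{i \sqrt{3823}}{1101}$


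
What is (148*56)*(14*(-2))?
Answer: -232064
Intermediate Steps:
(148*56)*(14*(-2)) = 8288*(-28) = -232064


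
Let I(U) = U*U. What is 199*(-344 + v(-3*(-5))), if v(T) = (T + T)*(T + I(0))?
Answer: 21094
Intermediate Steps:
I(U) = U²
v(T) = 2*T² (v(T) = (T + T)*(T + 0²) = (2*T)*(T + 0) = (2*T)*T = 2*T²)
199*(-344 + v(-3*(-5))) = 199*(-344 + 2*(-3*(-5))²) = 199*(-344 + 2*15²) = 199*(-344 + 2*225) = 199*(-344 + 450) = 199*106 = 21094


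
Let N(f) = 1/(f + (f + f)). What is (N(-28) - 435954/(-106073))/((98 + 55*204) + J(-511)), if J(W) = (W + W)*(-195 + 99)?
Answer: 1177873/31452765960 ≈ 3.7449e-5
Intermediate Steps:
J(W) = -192*W (J(W) = (2*W)*(-96) = -192*W)
N(f) = 1/(3*f) (N(f) = 1/(f + 2*f) = 1/(3*f))
(N(-28) - 435954/(-106073))/((98 + 55*204) + J(-511)) = ((⅓)/(-28) - 435954/(-106073))/((98 + 55*204) - 192*(-511)) = ((⅓)*(-1/28) - 435954*(-1/106073))/((98 + 11220) + 98112) = (-1/84 + 435954/106073)/(11318 + 98112) = (36514063/8910132)/109430 = (36514063/8910132)*(1/109430) = 1177873/31452765960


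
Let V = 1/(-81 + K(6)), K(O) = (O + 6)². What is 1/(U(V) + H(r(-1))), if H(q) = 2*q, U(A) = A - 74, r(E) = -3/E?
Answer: -63/4283 ≈ -0.014709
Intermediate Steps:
K(O) = (6 + O)²
V = 1/63 (V = 1/(-81 + (6 + 6)²) = 1/(-81 + 12²) = 1/(-81 + 144) = 1/63 ≈ 0.015873)
U(A) = -74 + A
1/(U(V) + H(r(-1))) = 1/((-74 + 1/63) + 2*(-3/(-1))) = 1/(-4661/63 + 2*(-3*(-1))) = 1/(-4661/63 + 2*3) = 1/(-4661/63 + 6) = 1/(-4283/63) = -63/4283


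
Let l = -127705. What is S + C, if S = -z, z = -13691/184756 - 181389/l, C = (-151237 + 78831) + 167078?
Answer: 2233684489889631/23594264980 ≈ 94671.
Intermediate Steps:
C = 94672 (C = -72406 + 167078 = 94672)
z = 31764296929/23594264980 (z = -13691/184756 - 181389/(-127705) = -13691*1/184756 - 181389*(-1/127705) = -13691/184756 + 181389/127705 = 31764296929/23594264980 ≈ 1.3463)
S = -31764296929/23594264980 (S = -1*31764296929/23594264980 = -31764296929/23594264980 ≈ -1.3463)
S + C = -31764296929/23594264980 + 94672 = 2233684489889631/23594264980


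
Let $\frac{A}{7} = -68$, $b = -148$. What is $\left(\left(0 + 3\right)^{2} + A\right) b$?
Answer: $69116$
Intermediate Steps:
$A = -476$ ($A = 7 \left(-68\right) = -476$)
$\left(\left(0 + 3\right)^{2} + A\right) b = \left(\left(0 + 3\right)^{2} - 476\right) \left(-148\right) = \left(3^{2} - 476\right) \left(-148\right) = \left(9 - 476\right) \left(-148\right) = \left(-467\right) \left(-148\right) = 69116$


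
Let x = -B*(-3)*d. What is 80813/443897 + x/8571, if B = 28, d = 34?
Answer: 1706195/3311263 ≈ 0.51527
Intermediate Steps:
x = 2856 (x = -28*(-3)*34 = -(-84)*34 = -1*(-2856) = 2856)
80813/443897 + x/8571 = 80813/443897 + 2856/8571 = 80813*(1/443897) + 2856*(1/8571) = 211/1159 + 952/2857 = 1706195/3311263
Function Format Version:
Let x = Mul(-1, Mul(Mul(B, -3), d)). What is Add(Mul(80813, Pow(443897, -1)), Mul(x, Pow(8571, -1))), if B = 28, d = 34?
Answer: Rational(1706195, 3311263) ≈ 0.51527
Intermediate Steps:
x = 2856 (x = Mul(-1, Mul(Mul(28, -3), 34)) = Mul(-1, Mul(-84, 34)) = Mul(-1, -2856) = 2856)
Add(Mul(80813, Pow(443897, -1)), Mul(x, Pow(8571, -1))) = Add(Mul(80813, Pow(443897, -1)), Mul(2856, Pow(8571, -1))) = Add(Mul(80813, Rational(1, 443897)), Mul(2856, Rational(1, 8571))) = Add(Rational(211, 1159), Rational(952, 2857)) = Rational(1706195, 3311263)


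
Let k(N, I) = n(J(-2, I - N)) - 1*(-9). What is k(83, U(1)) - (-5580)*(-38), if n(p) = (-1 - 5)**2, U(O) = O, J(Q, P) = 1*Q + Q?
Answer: -211995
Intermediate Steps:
J(Q, P) = 2*Q (J(Q, P) = Q + Q = 2*Q)
n(p) = 36 (n(p) = (-6)**2 = 36)
k(N, I) = 45 (k(N, I) = 36 - 1*(-9) = 36 + 9 = 45)
k(83, U(1)) - (-5580)*(-38) = 45 - (-5580)*(-38) = 45 - 1*212040 = 45 - 212040 = -211995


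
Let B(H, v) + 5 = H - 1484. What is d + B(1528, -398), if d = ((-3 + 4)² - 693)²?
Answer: 478903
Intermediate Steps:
B(H, v) = -1489 + H (B(H, v) = -5 + (H - 1484) = -5 + (-1484 + H) = -1489 + H)
d = 478864 (d = (1² - 693)² = (1 - 693)² = (-692)² = 478864)
d + B(1528, -398) = 478864 + (-1489 + 1528) = 478864 + 39 = 478903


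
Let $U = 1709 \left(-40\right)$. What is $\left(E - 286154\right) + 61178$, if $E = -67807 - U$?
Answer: $-224423$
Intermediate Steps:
$U = -68360$
$E = 553$ ($E = -67807 - -68360 = -67807 + 68360 = 553$)
$\left(E - 286154\right) + 61178 = \left(553 - 286154\right) + 61178 = -285601 + 61178 = -224423$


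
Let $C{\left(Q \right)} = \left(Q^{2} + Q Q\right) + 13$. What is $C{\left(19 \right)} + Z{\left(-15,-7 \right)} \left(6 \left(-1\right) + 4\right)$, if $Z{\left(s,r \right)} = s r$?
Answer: $525$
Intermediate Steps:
$Z{\left(s,r \right)} = r s$
$C{\left(Q \right)} = 13 + 2 Q^{2}$ ($C{\left(Q \right)} = \left(Q^{2} + Q^{2}\right) + 13 = 2 Q^{2} + 13 = 13 + 2 Q^{2}$)
$C{\left(19 \right)} + Z{\left(-15,-7 \right)} \left(6 \left(-1\right) + 4\right) = \left(13 + 2 \cdot 19^{2}\right) + \left(-7\right) \left(-15\right) \left(6 \left(-1\right) + 4\right) = \left(13 + 2 \cdot 361\right) + 105 \left(-6 + 4\right) = \left(13 + 722\right) + 105 \left(-2\right) = 735 - 210 = 525$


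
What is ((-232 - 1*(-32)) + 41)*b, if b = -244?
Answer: 38796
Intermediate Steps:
((-232 - 1*(-32)) + 41)*b = ((-232 - 1*(-32)) + 41)*(-244) = ((-232 + 32) + 41)*(-244) = (-200 + 41)*(-244) = -159*(-244) = 38796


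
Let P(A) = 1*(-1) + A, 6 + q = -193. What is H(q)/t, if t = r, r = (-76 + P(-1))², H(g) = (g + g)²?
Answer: 39601/1521 ≈ 26.036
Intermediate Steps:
q = -199 (q = -6 - 193 = -199)
P(A) = -1 + A
H(g) = 4*g² (H(g) = (2*g)² = 4*g²)
r = 6084 (r = (-76 + (-1 - 1))² = (-76 - 2)² = (-78)² = 6084)
t = 6084
H(q)/t = (4*(-199)²)/6084 = (4*39601)*(1/6084) = 158404*(1/6084) = 39601/1521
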